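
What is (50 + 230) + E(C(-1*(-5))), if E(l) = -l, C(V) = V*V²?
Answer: 155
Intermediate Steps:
C(V) = V³
(50 + 230) + E(C(-1*(-5))) = (50 + 230) - (-1*(-5))³ = 280 - 1*5³ = 280 - 1*125 = 280 - 125 = 155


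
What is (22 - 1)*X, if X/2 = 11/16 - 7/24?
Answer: 133/8 ≈ 16.625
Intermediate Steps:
X = 19/24 (X = 2*(11/16 - 7/24) = 2*(19/48) = 19/24 ≈ 0.79167)
(22 - 1)*X = (22 - 1)*(19/24) = 21*(19/24) = 133/8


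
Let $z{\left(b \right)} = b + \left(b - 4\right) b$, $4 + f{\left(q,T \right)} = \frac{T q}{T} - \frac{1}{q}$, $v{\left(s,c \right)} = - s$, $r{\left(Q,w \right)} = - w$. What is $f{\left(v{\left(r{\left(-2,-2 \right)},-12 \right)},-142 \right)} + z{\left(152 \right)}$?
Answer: $\frac{45285}{2} \approx 22643.0$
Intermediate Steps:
$f{\left(q,T \right)} = -4 + q - \frac{1}{q}$ ($f{\left(q,T \right)} = -4 - \left(\frac{1}{q} - \frac{T q}{T}\right) = -4 + \left(q - \frac{1}{q}\right) = -4 + q - \frac{1}{q}$)
$z{\left(b \right)} = b + b \left(-4 + b\right)$ ($z{\left(b \right)} = b + \left(-4 + b\right) b = b + b \left(-4 + b\right)$)
$f{\left(v{\left(r{\left(-2,-2 \right)},-12 \right)},-142 \right)} + z{\left(152 \right)} = \left(-4 - \left(-1\right) \left(-2\right) - \frac{1}{\left(-1\right) \left(\left(-1\right) \left(-2\right)\right)}\right) + 152 \left(-3 + 152\right) = \left(-4 - 2 - \frac{1}{\left(-1\right) 2}\right) + 152 \cdot 149 = \left(-4 - 2 - \frac{1}{-2}\right) + 22648 = \left(-4 - 2 - - \frac{1}{2}\right) + 22648 = \left(-4 - 2 + \frac{1}{2}\right) + 22648 = - \frac{11}{2} + 22648 = \frac{45285}{2}$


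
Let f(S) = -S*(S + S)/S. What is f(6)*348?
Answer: -4176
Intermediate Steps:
f(S) = -2*S (f(S) = -S*(2*S)/S = -2*S²/S = -2*S)
f(6)*348 = -2*6*348 = -12*348 = -4176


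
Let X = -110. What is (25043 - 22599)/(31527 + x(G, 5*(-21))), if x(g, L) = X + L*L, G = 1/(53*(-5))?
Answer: 1222/21221 ≈ 0.057584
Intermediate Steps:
G = -1/265 (G = 1/(-265) = -1/265 ≈ -0.0037736)
x(g, L) = -110 + L² (x(g, L) = -110 + L*L = -110 + L²)
(25043 - 22599)/(31527 + x(G, 5*(-21))) = (25043 - 22599)/(31527 + (-110 + (5*(-21))²)) = 2444/(31527 + (-110 + (-105)²)) = 2444/(31527 + (-110 + 11025)) = 2444/(31527 + 10915) = 2444/42442 = 2444*(1/42442) = 1222/21221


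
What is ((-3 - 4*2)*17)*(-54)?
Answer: 10098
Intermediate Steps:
((-3 - 4*2)*17)*(-54) = ((-3 - 8)*17)*(-54) = -11*17*(-54) = -187*(-54) = 10098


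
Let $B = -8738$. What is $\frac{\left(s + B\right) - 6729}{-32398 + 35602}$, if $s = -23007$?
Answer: $- \frac{19237}{1602} \approx -12.008$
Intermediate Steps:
$\frac{\left(s + B\right) - 6729}{-32398 + 35602} = \frac{\left(-23007 - 8738\right) - 6729}{-32398 + 35602} = \frac{-31745 - 6729}{3204} = \left(-38474\right) \frac{1}{3204} = - \frac{19237}{1602}$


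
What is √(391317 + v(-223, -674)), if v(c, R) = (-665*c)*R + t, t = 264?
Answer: I*√99559249 ≈ 9977.9*I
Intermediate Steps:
v(c, R) = 264 - 665*R*c (v(c, R) = (-665*c)*R + 264 = -665*R*c + 264 = 264 - 665*R*c)
√(391317 + v(-223, -674)) = √(391317 + (264 - 665*(-674)*(-223))) = √(391317 + (264 - 99950830)) = √(391317 - 99950566) = √(-99559249) = I*√99559249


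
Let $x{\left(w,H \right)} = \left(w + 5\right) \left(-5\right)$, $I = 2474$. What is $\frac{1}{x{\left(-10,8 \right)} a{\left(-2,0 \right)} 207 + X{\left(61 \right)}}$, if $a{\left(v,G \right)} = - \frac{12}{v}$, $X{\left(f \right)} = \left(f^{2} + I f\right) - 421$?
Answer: $\frac{1}{185264} \approx 5.3977 \cdot 10^{-6}$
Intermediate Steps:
$X{\left(f \right)} = -421 + f^{2} + 2474 f$ ($X{\left(f \right)} = \left(f^{2} + 2474 f\right) - 421 = -421 + f^{2} + 2474 f$)
$x{\left(w,H \right)} = -25 - 5 w$ ($x{\left(w,H \right)} = \left(5 + w\right) \left(-5\right) = -25 - 5 w$)
$\frac{1}{x{\left(-10,8 \right)} a{\left(-2,0 \right)} 207 + X{\left(61 \right)}} = \frac{1}{\left(-25 - -50\right) \left(- \frac{12}{-2}\right) 207 + \left(-421 + 61^{2} + 2474 \cdot 61\right)} = \frac{1}{\left(-25 + 50\right) \left(\left(-12\right) \left(- \frac{1}{2}\right)\right) 207 + \left(-421 + 3721 + 150914\right)} = \frac{1}{25 \cdot 6 \cdot 207 + 154214} = \frac{1}{150 \cdot 207 + 154214} = \frac{1}{31050 + 154214} = \frac{1}{185264}$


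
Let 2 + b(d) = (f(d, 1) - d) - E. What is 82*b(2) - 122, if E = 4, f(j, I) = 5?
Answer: -368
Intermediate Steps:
b(d) = -1 - d (b(d) = -2 + ((5 - d) - 1*4) = -2 + ((5 - d) - 4) = -2 + (1 - d) = -1 - d)
82*b(2) - 122 = 82*(-1 - 1*2) - 122 = 82*(-1 - 2) - 122 = 82*(-3) - 122 = -246 - 122 = -368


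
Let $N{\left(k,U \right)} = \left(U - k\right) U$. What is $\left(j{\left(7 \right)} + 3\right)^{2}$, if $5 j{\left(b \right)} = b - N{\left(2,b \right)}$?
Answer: $\frac{169}{25} \approx 6.76$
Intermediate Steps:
$N{\left(k,U \right)} = U \left(U - k\right)$
$j{\left(b \right)} = \frac{b}{5} - \frac{b \left(-2 + b\right)}{5}$ ($j{\left(b \right)} = \frac{b - b \left(b - 2\right)}{5} = \frac{b - b \left(-2 + b\right)}{5} = \frac{b}{5} - \frac{b \left(-2 + b\right)}{5}$)
$\left(j{\left(7 \right)} + 3\right)^{2} = \left(\frac{1}{5} \cdot 7 \left(3 - 7\right) + 3\right)^{2} = \left(\frac{1}{5} \cdot 7 \left(-4\right) + 3\right)^{2} = \left(- \frac{28}{5} + 3\right)^{2} = \left(- \frac{13}{5}\right)^{2} = \frac{169}{25}$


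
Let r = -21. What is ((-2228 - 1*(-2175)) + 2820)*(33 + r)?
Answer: 33204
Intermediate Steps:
((-2228 - 1*(-2175)) + 2820)*(33 + r) = ((-2228 - 1*(-2175)) + 2820)*(33 - 21) = ((-2228 + 2175) + 2820)*12 = (-53 + 2820)*12 = 2767*12 = 33204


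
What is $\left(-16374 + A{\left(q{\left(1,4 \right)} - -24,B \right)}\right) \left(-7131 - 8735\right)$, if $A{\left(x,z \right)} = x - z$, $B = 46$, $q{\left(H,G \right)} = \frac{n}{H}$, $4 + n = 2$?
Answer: $260170668$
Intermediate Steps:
$n = -2$ ($n = -4 + 2 = -2$)
$q{\left(H,G \right)} = - \frac{2}{H}$
$\left(-16374 + A{\left(q{\left(1,4 \right)} - -24,B \right)}\right) \left(-7131 - 8735\right) = \left(-16374 - \left(22 + 2\right)\right) \left(-7131 - 8735\right) = \left(-16374 + \left(\left(\left(-2\right) 1 + 24\right) - 46\right)\right) \left(-15866\right) = \left(-16374 + \left(\left(-2 + 24\right) - 46\right)\right) \left(-15866\right) = \left(-16374 + \left(22 - 46\right)\right) \left(-15866\right) = \left(-16374 - 24\right) \left(-15866\right) = \left(-16398\right) \left(-15866\right) = 260170668$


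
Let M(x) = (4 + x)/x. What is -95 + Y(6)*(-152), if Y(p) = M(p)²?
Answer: -4655/9 ≈ -517.22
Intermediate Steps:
M(x) = (4 + x)/x
Y(p) = (4 + p)²/p² (Y(p) = ((4 + p)/p)² = (4 + p)²/p²)
-95 + Y(6)*(-152) = -95 + ((4 + 6)²/6²)*(-152) = -95 + ((1/36)*10²)*(-152) = -95 + ((1/36)*100)*(-152) = -95 + (25/9)*(-152) = -95 - 3800/9 = -4655/9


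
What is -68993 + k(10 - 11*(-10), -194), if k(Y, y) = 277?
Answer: -68716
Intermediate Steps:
-68993 + k(10 - 11*(-10), -194) = -68993 + 277 = -68716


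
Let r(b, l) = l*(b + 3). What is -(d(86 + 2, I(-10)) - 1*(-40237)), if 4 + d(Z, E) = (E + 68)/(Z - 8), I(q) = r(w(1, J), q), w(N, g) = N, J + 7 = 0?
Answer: -804667/20 ≈ -40233.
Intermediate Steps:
J = -7 (J = -7 + 0 = -7)
r(b, l) = l*(3 + b)
I(q) = 4*q (I(q) = q*(3 + 1) = q*4 = 4*q)
d(Z, E) = -4 + (68 + E)/(-8 + Z) (d(Z, E) = -4 + (E + 68)/(Z - 8) = -4 + (68 + E)/(-8 + Z))
-(d(86 + 2, I(-10)) - 1*(-40237)) = -((100 + 4*(-10) - 4*(86 + 2))/(-8 + (86 + 2)) - 1*(-40237)) = -((100 - 40 - 4*88)/(-8 + 88) + 40237) = -((100 - 40 - 352)/80 + 40237) = -((1/80)*(-292) + 40237) = -(-73/20 + 40237) = -1*804667/20 = -804667/20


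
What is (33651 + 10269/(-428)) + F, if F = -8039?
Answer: 10951667/428 ≈ 25588.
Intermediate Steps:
(33651 + 10269/(-428)) + F = (33651 + 10269/(-428)) - 8039 = (33651 + 10269*(-1/428)) - 8039 = (33651 - 10269/428) - 8039 = 14392359/428 - 8039 = 10951667/428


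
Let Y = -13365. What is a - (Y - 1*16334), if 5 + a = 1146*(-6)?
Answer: 22818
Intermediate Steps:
a = -6881 (a = -5 + 1146*(-6) = -5 - 6876 = -6881)
a - (Y - 1*16334) = -6881 - (-13365 - 1*16334) = -6881 - (-13365 - 16334) = -6881 - 1*(-29699) = -6881 + 29699 = 22818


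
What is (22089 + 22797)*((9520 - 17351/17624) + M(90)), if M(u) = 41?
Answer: 3781324856859/8812 ≈ 4.2911e+8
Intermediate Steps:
(22089 + 22797)*((9520 - 17351/17624) + M(90)) = (22089 + 22797)*((9520 - 17351/17624) + 41) = 44886*((9520 - 17351/17624) + 41) = 44886*(167763129/17624 + 41) = 44886*(168485713/17624) = 3781324856859/8812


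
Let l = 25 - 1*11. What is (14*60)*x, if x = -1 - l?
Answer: -12600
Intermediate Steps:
l = 14 (l = 25 - 11 = 14)
x = -15 (x = -1 - 1*14 = -1 - 14 = -15)
(14*60)*x = (14*60)*(-15) = 840*(-15) = -12600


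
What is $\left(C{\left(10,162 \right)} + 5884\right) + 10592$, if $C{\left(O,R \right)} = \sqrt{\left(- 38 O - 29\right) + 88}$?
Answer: $16476 + i \sqrt{321} \approx 16476.0 + 17.916 i$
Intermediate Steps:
$C{\left(O,R \right)} = \sqrt{59 - 38 O}$ ($C{\left(O,R \right)} = \sqrt{\left(-29 - 38 O\right) + 88} = \sqrt{59 - 38 O}$)
$\left(C{\left(10,162 \right)} + 5884\right) + 10592 = \left(\sqrt{59 - 380} + 5884\right) + 10592 = \left(\sqrt{-321} + 5884\right) + 10592 = \left(i \sqrt{321} + 5884\right) + 10592 = \left(5884 + i \sqrt{321}\right) + 10592 = 16476 + i \sqrt{321}$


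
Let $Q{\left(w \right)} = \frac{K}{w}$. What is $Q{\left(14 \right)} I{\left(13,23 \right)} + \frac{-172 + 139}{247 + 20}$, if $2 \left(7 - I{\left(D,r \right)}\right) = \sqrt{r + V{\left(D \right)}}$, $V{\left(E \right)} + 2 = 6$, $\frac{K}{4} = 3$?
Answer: $\frac{523}{89} - \frac{9 \sqrt{3}}{7} \approx 3.6495$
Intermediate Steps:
$K = 12$ ($K = 4 \cdot 3 = 12$)
$V{\left(E \right)} = 4$ ($V{\left(E \right)} = -2 + 6 = 4$)
$Q{\left(w \right)} = \frac{12}{w}$
$I{\left(D,r \right)} = 7 - \frac{\sqrt{4 + r}}{2}$ ($I{\left(D,r \right)} = 7 - \frac{\sqrt{r + 4}}{2} = 7 - \frac{\sqrt{4 + r}}{2}$)
$Q{\left(14 \right)} I{\left(13,23 \right)} + \frac{-172 + 139}{247 + 20} = \frac{12}{14} \left(7 - \frac{\sqrt{4 + 23}}{2}\right) + \frac{-172 + 139}{247 + 20} = 12 \cdot \frac{1}{14} \left(7 - \frac{\sqrt{27}}{2}\right) - \frac{33}{267} = \frac{6 \left(7 - \frac{3 \sqrt{3}}{2}\right)}{7} - \frac{11}{89} = \left(6 - \frac{9 \sqrt{3}}{7}\right) - \frac{11}{89} = \frac{523}{89} - \frac{9 \sqrt{3}}{7}$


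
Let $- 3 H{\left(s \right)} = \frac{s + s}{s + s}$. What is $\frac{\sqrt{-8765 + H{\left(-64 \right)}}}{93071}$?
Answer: $\frac{2 i \sqrt{19722}}{279213} \approx 0.0010059 i$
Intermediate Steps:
$H{\left(s \right)} = - \frac{1}{3}$ ($H{\left(s \right)} = - \frac{\frac{1}{s + s} \left(s + s\right)}{3} = - \frac{\frac{1}{2 s} 2 s}{3} = \left(- \frac{1}{3}\right) 1 = - \frac{1}{3}$)
$\frac{\sqrt{-8765 + H{\left(-64 \right)}}}{93071} = \frac{\sqrt{-8765 - \frac{1}{3}}}{93071} = \sqrt{- \frac{26296}{3}} \cdot \frac{1}{93071} = \frac{2 i \sqrt{19722}}{3} \cdot \frac{1}{93071} = \frac{2 i \sqrt{19722}}{279213}$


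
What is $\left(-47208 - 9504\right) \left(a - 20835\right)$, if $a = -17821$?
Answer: $2192259072$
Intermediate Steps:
$\left(-47208 - 9504\right) \left(a - 20835\right) = \left(-47208 - 9504\right) \left(-17821 - 20835\right) = \left(-56712\right) \left(-38656\right) = 2192259072$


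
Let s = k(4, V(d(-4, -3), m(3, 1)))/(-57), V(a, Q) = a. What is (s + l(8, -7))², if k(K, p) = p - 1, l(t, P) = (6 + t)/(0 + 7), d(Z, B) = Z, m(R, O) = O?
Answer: 14161/3249 ≈ 4.3586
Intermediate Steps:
l(t, P) = 6/7 + t/7 (l(t, P) = (6 + t)/7 = (6 + t)*(⅐) = 6/7 + t/7)
k(K, p) = -1 + p
s = 5/57 (s = (-1 - 4)/(-57) = -5*(-1/57) = 5/57 ≈ 0.087719)
(s + l(8, -7))² = (5/57 + (6/7 + (⅐)*8))² = (5/57 + (6/7 + 8/7))² = (5/57 + 2)² = (119/57)² = 14161/3249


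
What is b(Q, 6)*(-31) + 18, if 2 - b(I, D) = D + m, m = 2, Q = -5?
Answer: 204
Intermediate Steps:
b(I, D) = -D (b(I, D) = 2 - (D + 2) = 2 - (2 + D) = 2 + (-2 - D) = -D)
b(Q, 6)*(-31) + 18 = -1*6*(-31) + 18 = -6*(-31) + 18 = 186 + 18 = 204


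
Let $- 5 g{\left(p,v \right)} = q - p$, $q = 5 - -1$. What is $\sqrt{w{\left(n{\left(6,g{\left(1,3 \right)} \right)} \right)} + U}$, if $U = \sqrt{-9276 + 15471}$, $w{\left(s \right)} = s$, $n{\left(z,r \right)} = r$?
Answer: $\sqrt{-1 + \sqrt{6195}} \approx 8.8152$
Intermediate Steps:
$q = 6$ ($q = 5 + 1 = 6$)
$g{\left(p,v \right)} = - \frac{6}{5} + \frac{p}{5}$ ($g{\left(p,v \right)} = - \frac{6 - p}{5} = - \frac{6}{5} + \frac{p}{5}$)
$U = \sqrt{6195} \approx 78.708$
$\sqrt{w{\left(n{\left(6,g{\left(1,3 \right)} \right)} \right)} + U} = \sqrt{\left(- \frac{6}{5} + \frac{1}{5} \cdot 1\right) + \sqrt{6195}} = \sqrt{\left(- \frac{6}{5} + \frac{1}{5}\right) + \sqrt{6195}} = \sqrt{-1 + \sqrt{6195}}$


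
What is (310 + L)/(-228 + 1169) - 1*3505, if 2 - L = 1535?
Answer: -3299428/941 ≈ -3506.3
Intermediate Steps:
L = -1533 (L = 2 - 1*1535 = 2 - 1535 = -1533)
(310 + L)/(-228 + 1169) - 1*3505 = (310 - 1533)/(-228 + 1169) - 1*3505 = -1223/941 - 3505 = -3299428/941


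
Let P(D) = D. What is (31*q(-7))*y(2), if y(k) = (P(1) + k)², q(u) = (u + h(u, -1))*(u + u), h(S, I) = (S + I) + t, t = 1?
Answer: 54684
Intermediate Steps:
h(S, I) = 1 + I + S (h(S, I) = (S + I) + 1 = (I + S) + 1 = 1 + I + S)
q(u) = 4*u² (q(u) = (u + (1 - 1 + u))*(u + u) = (u + u)*(2*u) = (2*u)*(2*u) = 4*u²)
y(k) = (1 + k)²
(31*q(-7))*y(2) = (31*(4*(-7)²))*(1 + 2)² = (31*(4*49))*3² = (31*196)*9 = 6076*9 = 54684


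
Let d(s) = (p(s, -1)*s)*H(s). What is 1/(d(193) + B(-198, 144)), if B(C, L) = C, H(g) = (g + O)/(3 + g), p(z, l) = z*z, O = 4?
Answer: 196/1416205421 ≈ 1.3840e-7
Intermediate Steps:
p(z, l) = z**2
H(g) = (4 + g)/(3 + g) (H(g) = (g + 4)/(3 + g) = (4 + g)/(3 + g))
d(s) = s**3*(4 + s)/(3 + s) (d(s) = (s**2*s)*((4 + s)/(3 + s)) = s**3*((4 + s)/(3 + s)) = s**3*(4 + s)/(3 + s))
1/(d(193) + B(-198, 144)) = 1/(193**3*(4 + 193)/(3 + 193) - 198) = 1/(7189057*197/196 - 198) = 1/(7189057*(1/196)*197 - 198) = 1/(1416244229/196 - 198) = 1/(1416205421/196) = 196/1416205421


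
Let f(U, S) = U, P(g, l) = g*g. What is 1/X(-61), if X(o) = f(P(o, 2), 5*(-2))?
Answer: 1/3721 ≈ 0.00026874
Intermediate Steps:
P(g, l) = g²
X(o) = o²
1/X(-61) = 1/((-61)²) = 1/3721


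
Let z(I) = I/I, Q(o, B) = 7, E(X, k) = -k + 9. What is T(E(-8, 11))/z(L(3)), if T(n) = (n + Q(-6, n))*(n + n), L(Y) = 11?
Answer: -20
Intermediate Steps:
E(X, k) = 9 - k
T(n) = 2*n*(7 + n) (T(n) = (n + 7)*(n + n) = (7 + n)*(2*n) = 2*n*(7 + n))
z(I) = 1
T(E(-8, 11))/z(L(3)) = (2*(9 - 1*11)*(7 + (9 - 1*11)))/1 = (2*(9 - 11)*(7 + (9 - 11)))*1 = (2*(-2)*(7 - 2))*1 = (2*(-2)*5)*1 = -20*1 = -20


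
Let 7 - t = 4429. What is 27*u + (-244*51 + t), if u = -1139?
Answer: -47619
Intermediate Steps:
t = -4422 (t = 7 - 1*4429 = 7 - 4429 = -4422)
27*u + (-244*51 + t) = 27*(-1139) + (-244*51 - 4422) = -30753 + (-12444 - 4422) = -30753 - 16866 = -47619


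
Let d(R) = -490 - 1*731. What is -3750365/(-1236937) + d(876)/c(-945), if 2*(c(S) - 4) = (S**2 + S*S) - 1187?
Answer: 202754458417/66902211519 ≈ 3.0306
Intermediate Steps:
c(S) = -1179/2 + S**2 (c(S) = 4 + ((S**2 + S*S) - 1187)/2 = 4 + ((S**2 + S**2) - 1187)/2 = 4 + (2*S**2 - 1187)/2 = 4 + (-1187 + 2*S**2)/2 = 4 + (-1187/2 + S**2) = -1179/2 + S**2)
d(R) = -1221 (d(R) = -490 - 731 = -1221)
-3750365/(-1236937) + d(876)/c(-945) = -3750365/(-1236937) - 1221/(-1179/2 + (-945)**2) = -3750365*(-1/1236937) - 1221/(-1179/2 + 893025) = 3750365/1236937 - 1221/1784871/2 = 3750365/1236937 - 1221*2/1784871 = 3750365/1236937 - 74/54087 = 202754458417/66902211519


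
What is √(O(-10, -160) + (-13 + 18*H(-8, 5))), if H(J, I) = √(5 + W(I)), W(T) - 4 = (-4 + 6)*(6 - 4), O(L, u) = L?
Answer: √(-23 + 18*√13) ≈ 6.4730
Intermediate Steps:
W(T) = 8 (W(T) = 4 + (-4 + 6)*(6 - 4) = 4 + 2*2 = 4 + 4 = 8)
H(J, I) = √13 (H(J, I) = √(5 + 8) = √13)
√(O(-10, -160) + (-13 + 18*H(-8, 5))) = √(-10 + (-13 + 18*√13)) = √(-23 + 18*√13)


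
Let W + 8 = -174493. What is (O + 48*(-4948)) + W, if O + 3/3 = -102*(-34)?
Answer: -408538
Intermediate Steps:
W = -174501 (W = -8 - 174493 = -174501)
O = 3467 (O = -1 - 102*(-34) = -1 + 3468 = 3467)
(O + 48*(-4948)) + W = (3467 + 48*(-4948)) - 174501 = (3467 - 237504) - 174501 = -234037 - 174501 = -408538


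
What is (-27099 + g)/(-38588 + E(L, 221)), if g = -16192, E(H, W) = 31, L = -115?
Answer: 43291/38557 ≈ 1.1228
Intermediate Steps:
(-27099 + g)/(-38588 + E(L, 221)) = (-27099 - 16192)/(-38588 + 31) = -43291/(-38557) = -43291*(-1/38557) = 43291/38557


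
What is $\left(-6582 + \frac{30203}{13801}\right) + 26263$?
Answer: $\frac{271647684}{13801} \approx 19683.0$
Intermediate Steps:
$\left(-6582 + \frac{30203}{13801}\right) + 26263 = - \frac{90807979}{13801} + 26263 = \frac{271647684}{13801}$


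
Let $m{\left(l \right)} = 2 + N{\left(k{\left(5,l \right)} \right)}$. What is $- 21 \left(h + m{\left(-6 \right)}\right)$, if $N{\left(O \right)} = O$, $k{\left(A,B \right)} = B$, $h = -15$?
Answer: $399$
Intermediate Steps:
$m{\left(l \right)} = 2 + l$
$- 21 \left(h + m{\left(-6 \right)}\right) = - 21 \left(-15 + \left(2 - 6\right)\right) = - 21 \left(-15 - 4\right) = \left(-21\right) \left(-19\right) = 399$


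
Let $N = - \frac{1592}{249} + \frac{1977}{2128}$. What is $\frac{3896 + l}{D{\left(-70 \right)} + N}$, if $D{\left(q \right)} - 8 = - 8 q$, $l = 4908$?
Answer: $\frac{4664993088}{298071793} \approx 15.651$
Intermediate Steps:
$D{\left(q \right)} = 8 - 8 q$
$N = - \frac{2895503}{529872}$ ($N = \left(-1592\right) \frac{1}{249} + 1977 \cdot \frac{1}{2128} = - \frac{1592}{249} + \frac{1977}{2128} = - \frac{2895503}{529872} \approx -5.4645$)
$\frac{3896 + l}{D{\left(-70 \right)} + N} = \frac{3896 + 4908}{\left(8 - -560\right) - \frac{2895503}{529872}} = \frac{8804}{\left(8 + 560\right) - \frac{2895503}{529872}} = \frac{8804}{568 - \frac{2895503}{529872}} = \frac{8804}{\frac{298071793}{529872}} = 8804 \cdot \frac{529872}{298071793} = \frac{4664993088}{298071793}$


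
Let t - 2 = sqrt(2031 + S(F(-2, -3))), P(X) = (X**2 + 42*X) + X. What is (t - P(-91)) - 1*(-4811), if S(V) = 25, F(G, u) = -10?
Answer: 445 + 2*sqrt(514) ≈ 490.34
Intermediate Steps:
P(X) = X**2 + 43*X
t = 2 + 2*sqrt(514) (t = 2 + sqrt(2031 + 25) = 2 + sqrt(2056) = 2 + 2*sqrt(514) ≈ 47.343)
(t - P(-91)) - 1*(-4811) = ((2 + 2*sqrt(514)) - (-91)*(43 - 91)) - 1*(-4811) = ((2 + 2*sqrt(514)) - (-91)*(-48)) + 4811 = ((2 + 2*sqrt(514)) - 1*4368) + 4811 = ((2 + 2*sqrt(514)) - 4368) + 4811 = (-4366 + 2*sqrt(514)) + 4811 = 445 + 2*sqrt(514)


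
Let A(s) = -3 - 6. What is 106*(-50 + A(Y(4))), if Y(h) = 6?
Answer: -6254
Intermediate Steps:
A(s) = -9
106*(-50 + A(Y(4))) = 106*(-50 - 9) = 106*(-59) = -6254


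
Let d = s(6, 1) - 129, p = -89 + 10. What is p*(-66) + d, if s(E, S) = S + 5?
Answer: 5091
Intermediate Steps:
s(E, S) = 5 + S
p = -79
d = -123 (d = (5 + 1) - 129 = 6 - 129 = -123)
p*(-66) + d = -79*(-66) - 123 = 5214 - 123 = 5091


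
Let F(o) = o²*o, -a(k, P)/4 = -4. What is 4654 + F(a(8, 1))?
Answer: 8750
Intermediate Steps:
a(k, P) = 16 (a(k, P) = -4*(-4) = 16)
F(o) = o³
4654 + F(a(8, 1)) = 4654 + 16³ = 4654 + 4096 = 8750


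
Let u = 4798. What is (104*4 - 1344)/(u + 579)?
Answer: -928/5377 ≈ -0.17259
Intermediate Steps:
(104*4 - 1344)/(u + 579) = (104*4 - 1344)/(4798 + 579) = (416 - 1344)/5377 = -928*1/5377 = -928/5377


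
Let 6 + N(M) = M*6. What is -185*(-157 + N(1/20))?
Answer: 60199/2 ≈ 30100.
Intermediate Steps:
N(M) = -6 + 6*M (N(M) = -6 + M*6 = -6 + 6*M)
-185*(-157 + N(1/20)) = -185*(-157 + (-6 + 6/20)) = -185*(-157 + (-6 + 6*(1/20))) = -185*(-157 + (-6 + 3/10)) = -185*(-157 - 57/10) = -185*(-1627/10) = 60199/2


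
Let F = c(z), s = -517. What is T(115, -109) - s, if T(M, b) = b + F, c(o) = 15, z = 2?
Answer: 423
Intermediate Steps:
F = 15
T(M, b) = 15 + b (T(M, b) = b + 15 = 15 + b)
T(115, -109) - s = (15 - 109) - 1*(-517) = -94 + 517 = 423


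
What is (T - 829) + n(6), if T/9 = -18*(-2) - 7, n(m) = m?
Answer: -562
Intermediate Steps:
T = 261 (T = 9*(-18*(-2) - 7) = 9*(36 - 7) = 9*29 = 261)
(T - 829) + n(6) = (261 - 829) + 6 = -568 + 6 = -562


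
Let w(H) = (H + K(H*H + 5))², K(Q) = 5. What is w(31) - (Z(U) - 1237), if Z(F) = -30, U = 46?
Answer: 2563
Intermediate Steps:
w(H) = (5 + H)² (w(H) = (H + 5)² = (5 + H)²)
w(31) - (Z(U) - 1237) = (5 + 31)² - (-30 - 1237) = 36² - 1*(-1267) = 1296 + 1267 = 2563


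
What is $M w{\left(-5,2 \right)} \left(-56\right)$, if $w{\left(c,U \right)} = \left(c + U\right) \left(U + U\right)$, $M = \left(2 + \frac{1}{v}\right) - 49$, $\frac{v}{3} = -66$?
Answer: $- \frac{1042384}{33} \approx -31587.0$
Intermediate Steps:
$v = -198$ ($v = 3 \left(-66\right) = -198$)
$M = - \frac{9307}{198}$ ($M = \left(2 + \frac{1}{-198}\right) - 49 = \left(2 - \frac{1}{198}\right) - 49 = \frac{395}{198} - 49 = - \frac{9307}{198} \approx -47.005$)
$w{\left(c,U \right)} = 2 U \left(U + c\right)$ ($w{\left(c,U \right)} = \left(U + c\right) 2 U = 2 U \left(U + c\right)$)
$M w{\left(-5,2 \right)} \left(-56\right) = - \frac{9307 \cdot 2 \cdot 2 \left(2 - 5\right)}{198} \left(-56\right) = - \frac{9307 \cdot 2 \cdot 2 \left(-3\right)}{198} \left(-56\right) = \left(- \frac{9307}{198}\right) \left(-12\right) \left(-56\right) = \frac{18614}{33} \left(-56\right) = - \frac{1042384}{33}$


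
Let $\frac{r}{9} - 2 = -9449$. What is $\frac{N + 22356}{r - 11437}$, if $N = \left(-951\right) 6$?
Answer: $- \frac{1665}{9646} \approx -0.17261$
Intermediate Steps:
$r = -85023$ ($r = 18 + 9 \left(-9449\right) = 18 - 85041 = -85023$)
$N = -5706$
$\frac{N + 22356}{r - 11437} = \frac{-5706 + 22356}{-85023 - 11437} = \frac{16650}{-96460} = 16650 \left(- \frac{1}{96460}\right) = - \frac{1665}{9646}$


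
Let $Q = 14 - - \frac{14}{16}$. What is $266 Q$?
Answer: $\frac{15827}{4} \approx 3956.8$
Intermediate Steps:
$Q = \frac{119}{8}$ ($Q = 14 - \left(-14\right) \frac{1}{16} = 14 - - \frac{7}{8} = 14 + \frac{7}{8} = \frac{119}{8} \approx 14.875$)
$266 Q = 266 \cdot \frac{119}{8} = \frac{15827}{4}$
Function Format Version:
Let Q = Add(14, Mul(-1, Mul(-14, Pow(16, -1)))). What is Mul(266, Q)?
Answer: Rational(15827, 4) ≈ 3956.8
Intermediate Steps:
Q = Rational(119, 8) (Q = Add(14, Mul(-1, Mul(-14, Rational(1, 16)))) = Add(14, Mul(-1, Rational(-7, 8))) = Add(14, Rational(7, 8)) = Rational(119, 8) ≈ 14.875)
Mul(266, Q) = Mul(266, Rational(119, 8)) = Rational(15827, 4)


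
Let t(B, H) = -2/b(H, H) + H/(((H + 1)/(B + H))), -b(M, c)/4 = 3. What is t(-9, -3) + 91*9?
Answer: 4807/6 ≈ 801.17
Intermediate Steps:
b(M, c) = -12 (b(M, c) = -4*3 = -12)
t(B, H) = ⅙ + H*(B + H)/(1 + H) (t(B, H) = -2/(-12) + H/(((H + 1)/(B + H))) = -2*(-1/12) + H/(((1 + H)/(B + H))) = ⅙ + H/(((1 + H)/(B + H))) = ⅙ + H*((B + H)/(1 + H)) = ⅙ + H*(B + H)/(1 + H))
t(-9, -3) + 91*9 = (⅙ + (-3)² + (⅙)*(-3) - 9*(-3))/(1 - 3) + 91*9 = (⅙ + 9 - ½ + 27)/(-2) + 819 = -½*107/3 + 819 = -107/6 + 819 = 4807/6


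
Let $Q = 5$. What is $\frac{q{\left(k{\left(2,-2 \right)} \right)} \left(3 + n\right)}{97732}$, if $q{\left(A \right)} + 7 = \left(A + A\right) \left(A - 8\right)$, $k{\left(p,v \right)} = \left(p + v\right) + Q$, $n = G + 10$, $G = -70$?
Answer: $\frac{2109}{97732} \approx 0.021579$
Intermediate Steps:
$n = -60$ ($n = -70 + 10 = -60$)
$k{\left(p,v \right)} = 5 + p + v$ ($k{\left(p,v \right)} = \left(p + v\right) + 5 = 5 + p + v$)
$q{\left(A \right)} = -7 + 2 A \left(-8 + A\right)$ ($q{\left(A \right)} = -7 + \left(A + A\right) \left(A - 8\right) = -7 + 2 A \left(-8 + A\right)$)
$\frac{q{\left(k{\left(2,-2 \right)} \right)} \left(3 + n\right)}{97732} = \frac{\left(-7 - 16 \left(5 + 2 - 2\right) + 2 \left(5 + 2 - 2\right)^{2}\right) \left(3 - 60\right)}{97732} = \left(-7 - 80 + 2 \cdot 5^{2}\right) \left(-57\right) \frac{1}{97732} = \left(-7 - 80 + 2 \cdot 25\right) \left(-57\right) \frac{1}{97732} = \left(-7 - 80 + 50\right) \left(-57\right) \frac{1}{97732} = \left(-37\right) \left(-57\right) \frac{1}{97732} = 2109 \cdot \frac{1}{97732} = \frac{2109}{97732}$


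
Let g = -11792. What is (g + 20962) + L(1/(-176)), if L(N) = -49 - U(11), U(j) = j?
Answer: 9110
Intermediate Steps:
L(N) = -60 (L(N) = -49 - 1*11 = -49 - 11 = -60)
(g + 20962) + L(1/(-176)) = (-11792 + 20962) - 60 = 9170 - 60 = 9110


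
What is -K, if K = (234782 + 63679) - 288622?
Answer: -9839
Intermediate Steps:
K = 9839 (K = 298461 - 288622 = 9839)
-K = -1*9839 = -9839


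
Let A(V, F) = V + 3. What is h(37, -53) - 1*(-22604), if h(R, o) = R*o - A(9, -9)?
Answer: 20631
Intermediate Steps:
A(V, F) = 3 + V
h(R, o) = -12 + R*o (h(R, o) = R*o - (3 + 9) = R*o - 1*12 = R*o - 12 = -12 + R*o)
h(37, -53) - 1*(-22604) = (-12 + 37*(-53)) - 1*(-22604) = (-12 - 1961) + 22604 = -1973 + 22604 = 20631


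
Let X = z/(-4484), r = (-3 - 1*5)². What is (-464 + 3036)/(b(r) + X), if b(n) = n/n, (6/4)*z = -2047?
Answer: 17299272/8773 ≈ 1971.9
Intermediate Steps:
z = -4094/3 (z = (⅔)*(-2047) = -4094/3 ≈ -1364.7)
r = 64 (r = (-3 - 5)² = (-8)² = 64)
X = 2047/6726 (X = -4094/3/(-4484) = -4094/3*(-1/4484) = 2047/6726 ≈ 0.30434)
b(n) = 1
(-464 + 3036)/(b(r) + X) = (-464 + 3036)/(1 + 2047/6726) = 2572/(8773/6726) = 2572*(6726/8773) = 17299272/8773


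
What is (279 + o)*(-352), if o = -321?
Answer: 14784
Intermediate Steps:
(279 + o)*(-352) = (279 - 321)*(-352) = -42*(-352) = 14784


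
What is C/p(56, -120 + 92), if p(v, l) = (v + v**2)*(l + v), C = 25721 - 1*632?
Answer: 8363/29792 ≈ 0.28071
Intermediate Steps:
C = 25089 (C = 25721 - 632 = 25089)
p(v, l) = (l + v)*(v + v**2)
C/p(56, -120 + 92) = 25089/((56*((-120 + 92) + 56 + 56**2 + (-120 + 92)*56))) = 25089/((56*(-28 + 56 + 3136 - 28*56))) = 25089/((56*(-28 + 56 + 3136 - 1568))) = 25089/((56*1596)) = 25089/89376 = 25089*(1/89376) = 8363/29792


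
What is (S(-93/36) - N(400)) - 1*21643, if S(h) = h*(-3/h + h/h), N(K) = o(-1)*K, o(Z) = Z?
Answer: -254983/12 ≈ -21249.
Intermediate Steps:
N(K) = -K
S(h) = h*(1 - 3/h) (S(h) = h*(-3/h + 1) = h*(1 - 3/h))
(S(-93/36) - N(400)) - 1*21643 = ((-3 - 93/36) - (-1)*400) - 1*21643 = ((-3 - 93*1/36) - 1*(-400)) - 21643 = ((-3 - 31/12) + 400) - 21643 = (-67/12 + 400) - 21643 = 4733/12 - 21643 = -254983/12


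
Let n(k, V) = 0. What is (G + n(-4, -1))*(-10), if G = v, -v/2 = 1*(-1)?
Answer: -20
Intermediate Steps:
v = 2 (v = -2*(-1) = 2)
G = 2
(G + n(-4, -1))*(-10) = (2 + 0)*(-10) = 2*(-10) = -20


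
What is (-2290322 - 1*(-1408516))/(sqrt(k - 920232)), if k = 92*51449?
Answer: -440903*sqrt(953269)/953269 ≈ -451.58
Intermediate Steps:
k = 4733308
(-2290322 - 1*(-1408516))/(sqrt(k - 920232)) = (-2290322 - 1*(-1408516))/(sqrt(4733308 - 920232)) = (-2290322 + 1408516)/(sqrt(3813076)) = -881806*sqrt(953269)/1906538 = -440903*sqrt(953269)/953269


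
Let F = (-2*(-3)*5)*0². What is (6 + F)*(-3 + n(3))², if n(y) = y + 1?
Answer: 6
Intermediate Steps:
n(y) = 1 + y
F = 0 (F = (6*5)*0 = 30*0 = 0)
(6 + F)*(-3 + n(3))² = (6 + 0)*(-3 + (1 + 3))² = 6*(-3 + 4)² = 6*1² = 6*1 = 6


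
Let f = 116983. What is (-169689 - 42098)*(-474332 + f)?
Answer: 75681872663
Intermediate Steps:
(-169689 - 42098)*(-474332 + f) = (-169689 - 42098)*(-474332 + 116983) = -211787*(-357349) = 75681872663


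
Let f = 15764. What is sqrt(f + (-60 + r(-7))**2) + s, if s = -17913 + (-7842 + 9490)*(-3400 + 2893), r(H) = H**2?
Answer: -853449 + 3*sqrt(1765) ≈ -8.5332e+5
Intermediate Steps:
s = -853449 (s = -17913 + 1648*(-507) = -17913 - 835536 = -853449)
sqrt(f + (-60 + r(-7))**2) + s = sqrt(15764 + (-60 + (-7)**2)**2) - 853449 = sqrt(15764 + (-60 + 49)**2) - 853449 = sqrt(15764 + (-11)**2) - 853449 = sqrt(15764 + 121) - 853449 = sqrt(15885) - 853449 = 3*sqrt(1765) - 853449 = -853449 + 3*sqrt(1765)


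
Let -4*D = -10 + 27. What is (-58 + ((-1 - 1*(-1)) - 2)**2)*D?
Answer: 459/2 ≈ 229.50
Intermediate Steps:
D = -17/4 (D = -(-10 + 27)/4 = -1/4*17 = -17/4 ≈ -4.2500)
(-58 + ((-1 - 1*(-1)) - 2)**2)*D = (-58 + ((-1 - 1*(-1)) - 2)**2)*(-17/4) = (-58 + ((-1 + 1) - 2)**2)*(-17/4) = (-58 + (0 - 2)**2)*(-17/4) = (-58 + (-2)**2)*(-17/4) = (-58 + 4)*(-17/4) = -54*(-17/4) = 459/2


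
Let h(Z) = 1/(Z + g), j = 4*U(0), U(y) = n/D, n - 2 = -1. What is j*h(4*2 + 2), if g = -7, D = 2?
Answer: ⅔ ≈ 0.66667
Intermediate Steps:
n = 1 (n = 2 - 1 = 1)
U(y) = ½ (U(y) = 1/2 = 1*(½) = ½)
j = 2 (j = 4*(½) = 2)
h(Z) = 1/(-7 + Z) (h(Z) = 1/(Z - 7) = 1/(-7 + Z))
j*h(4*2 + 2) = 2/(-7 + (4*2 + 2)) = 2/(-7 + (8 + 2)) = 2/(-7 + 10) = 2/3 = 2*(⅓) = ⅔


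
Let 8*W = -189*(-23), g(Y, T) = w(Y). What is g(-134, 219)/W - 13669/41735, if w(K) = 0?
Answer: -13669/41735 ≈ -0.32752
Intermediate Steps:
g(Y, T) = 0
W = 4347/8 (W = (-189*(-23))/8 = (⅛)*4347 = 4347/8 ≈ 543.38)
g(-134, 219)/W - 13669/41735 = 0/(4347/8) - 13669/41735 = 0*(8/4347) - 13669*1/41735 = 0 - 13669/41735 = -13669/41735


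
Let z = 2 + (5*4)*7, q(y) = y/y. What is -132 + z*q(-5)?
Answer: 10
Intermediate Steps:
q(y) = 1
z = 142 (z = 2 + 20*7 = 2 + 140 = 142)
-132 + z*q(-5) = -132 + 142*1 = -132 + 142 = 10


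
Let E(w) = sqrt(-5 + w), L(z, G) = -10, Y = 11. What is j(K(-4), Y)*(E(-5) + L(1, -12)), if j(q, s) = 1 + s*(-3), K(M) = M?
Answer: 320 - 32*I*sqrt(10) ≈ 320.0 - 101.19*I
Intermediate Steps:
j(q, s) = 1 - 3*s
j(K(-4), Y)*(E(-5) + L(1, -12)) = (1 - 3*11)*(sqrt(-5 - 5) - 10) = (1 - 33)*(sqrt(-10) - 10) = -32*(I*sqrt(10) - 10) = -32*(-10 + I*sqrt(10)) = 320 - 32*I*sqrt(10)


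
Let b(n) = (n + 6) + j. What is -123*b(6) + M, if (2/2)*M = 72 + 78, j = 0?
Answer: -1326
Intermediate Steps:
M = 150 (M = 72 + 78 = 150)
b(n) = 6 + n (b(n) = (n + 6) + 0 = (6 + n) + 0 = 6 + n)
-123*b(6) + M = -123*(6 + 6) + 150 = -123*12 + 150 = -1476 + 150 = -1326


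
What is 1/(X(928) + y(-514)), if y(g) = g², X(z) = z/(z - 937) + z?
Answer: 9/2385188 ≈ 3.7733e-6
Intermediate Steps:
X(z) = z + z/(-937 + z) (X(z) = z/(-937 + z) + z = z + z/(-937 + z))
1/(X(928) + y(-514)) = 1/(928*(-936 + 928)/(-937 + 928) + (-514)²) = 1/(928*(-8)/(-9) + 264196) = 1/(928*(-⅑)*(-8) + 264196) = 1/(7424/9 + 264196) = 1/(2385188/9) = 9/2385188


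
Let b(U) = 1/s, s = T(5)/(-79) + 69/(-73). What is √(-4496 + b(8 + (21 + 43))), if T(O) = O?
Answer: I*√38028647362/2908 ≈ 67.06*I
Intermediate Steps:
s = -5816/5767 (s = 5/(-79) + 69/(-73) = 5*(-1/79) + 69*(-1/73) = -5/79 - 69/73 = -5816/5767 ≈ -1.0085)
b(U) = -5767/5816 (b(U) = 1/(-5816/5767) = -5767/5816)
√(-4496 + b(8 + (21 + 43))) = √(-4496 - 5767/5816) = √(-26154503/5816) = I*√38028647362/2908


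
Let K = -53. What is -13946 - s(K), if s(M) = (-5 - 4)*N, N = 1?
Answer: -13937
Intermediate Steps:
s(M) = -9 (s(M) = (-5 - 4)*1 = -9*1 = -9)
-13946 - s(K) = -13946 - 1*(-9) = -13946 + 9 = -13937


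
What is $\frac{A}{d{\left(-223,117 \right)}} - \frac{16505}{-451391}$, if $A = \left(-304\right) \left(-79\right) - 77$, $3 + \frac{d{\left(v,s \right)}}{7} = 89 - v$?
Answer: $\frac{10841549464}{976358733} \approx 11.104$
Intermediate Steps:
$d{\left(v,s \right)} = 602 - 7 v$ ($d{\left(v,s \right)} = -21 + 7 \left(89 - v\right) = -21 - \left(-623 + 7 v\right) = 602 - 7 v$)
$A = 23939$ ($A = 24016 - 77 = 23939$)
$\frac{A}{d{\left(-223,117 \right)}} - \frac{16505}{-451391} = \frac{23939}{602 - -1561} - \frac{16505}{-451391} = \frac{23939}{602 + 1561} - - \frac{16505}{451391} = \frac{23939}{2163} + \frac{16505}{451391} = \frac{10841549464}{976358733}$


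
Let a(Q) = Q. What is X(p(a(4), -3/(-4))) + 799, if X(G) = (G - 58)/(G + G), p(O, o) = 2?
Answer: 785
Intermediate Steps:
X(G) = (-58 + G)/(2*G) (X(G) = (-58 + G)/((2*G)) = (-58 + G)*(1/(2*G)) = (-58 + G)/(2*G))
X(p(a(4), -3/(-4))) + 799 = (½)*(-58 + 2)/2 + 799 = (½)*(½)*(-56) + 799 = -14 + 799 = 785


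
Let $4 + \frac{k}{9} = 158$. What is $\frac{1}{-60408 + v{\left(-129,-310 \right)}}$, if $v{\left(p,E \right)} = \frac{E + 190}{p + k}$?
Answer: $- \frac{419}{25310992} \approx -1.6554 \cdot 10^{-5}$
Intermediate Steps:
$k = 1386$ ($k = -36 + 9 \cdot 158 = -36 + 1422 = 1386$)
$v{\left(p,E \right)} = \frac{190 + E}{1386 + p}$ ($v{\left(p,E \right)} = \frac{E + 190}{p + 1386} = \frac{190 + E}{1386 + p}$)
$\frac{1}{-60408 + v{\left(-129,-310 \right)}} = \frac{1}{-60408 + \frac{190 - 310}{1386 - 129}} = \frac{1}{-60408 + \frac{1}{1257} \left(-120\right)} = \frac{1}{-60408 - \frac{40}{419}} = \frac{1}{- \frac{25310992}{419}} = - \frac{419}{25310992}$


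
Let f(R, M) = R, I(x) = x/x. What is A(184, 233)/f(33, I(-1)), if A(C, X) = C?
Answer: 184/33 ≈ 5.5758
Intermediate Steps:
I(x) = 1
A(184, 233)/f(33, I(-1)) = 184/33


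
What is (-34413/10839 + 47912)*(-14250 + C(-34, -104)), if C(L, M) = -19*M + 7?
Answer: -2123351274195/3613 ≈ -5.8770e+8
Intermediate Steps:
C(L, M) = 7 - 19*M
(-34413/10839 + 47912)*(-14250 + C(-34, -104)) = (-34413/10839 + 47912)*(-14250 + (7 - 19*(-104))) = (-34413*1/10839 + 47912)*(-14250 + (7 + 1976)) = (-11471/3613 + 47912)*(-14250 + 1983) = (173094585/3613)*(-12267) = -2123351274195/3613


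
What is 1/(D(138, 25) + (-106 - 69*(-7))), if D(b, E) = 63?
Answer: 1/440 ≈ 0.0022727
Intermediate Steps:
1/(D(138, 25) + (-106 - 69*(-7))) = 1/(63 + (-106 - 69*(-7))) = 1/(63 + (-106 + 483)) = 1/(63 + 377) = 1/440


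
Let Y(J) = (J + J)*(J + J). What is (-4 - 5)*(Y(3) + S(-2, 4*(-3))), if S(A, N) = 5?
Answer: -369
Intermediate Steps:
Y(J) = 4*J² (Y(J) = (2*J)*(2*J) = 4*J²)
(-4 - 5)*(Y(3) + S(-2, 4*(-3))) = (-4 - 5)*(4*3² + 5) = -9*(4*9 + 5) = -9*(36 + 5) = -9*41 = -369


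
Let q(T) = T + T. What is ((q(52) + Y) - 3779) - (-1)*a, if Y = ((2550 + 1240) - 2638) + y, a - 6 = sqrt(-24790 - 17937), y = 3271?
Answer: 754 + I*sqrt(42727) ≈ 754.0 + 206.71*I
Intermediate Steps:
a = 6 + I*sqrt(42727) (a = 6 + sqrt(-24790 - 17937) = 6 + sqrt(-42727) = 6 + I*sqrt(42727) ≈ 6.0 + 206.71*I)
Y = 4423 (Y = ((2550 + 1240) - 2638) + 3271 = (3790 - 2638) + 3271 = 1152 + 3271 = 4423)
q(T) = 2*T
((q(52) + Y) - 3779) - (-1)*a = ((2*52 + 4423) - 3779) - (-1)*(6 + I*sqrt(42727)) = ((104 + 4423) - 3779) - (-6 - I*sqrt(42727)) = (4527 - 3779) + (6 + I*sqrt(42727)) = 748 + (6 + I*sqrt(42727)) = 754 + I*sqrt(42727)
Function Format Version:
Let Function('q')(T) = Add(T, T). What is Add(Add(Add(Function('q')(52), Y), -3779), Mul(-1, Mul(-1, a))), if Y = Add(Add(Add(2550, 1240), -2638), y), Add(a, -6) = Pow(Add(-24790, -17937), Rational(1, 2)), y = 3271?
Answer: Add(754, Mul(I, Pow(42727, Rational(1, 2)))) ≈ Add(754.00, Mul(206.71, I))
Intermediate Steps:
a = Add(6, Mul(I, Pow(42727, Rational(1, 2)))) (a = Add(6, Pow(Add(-24790, -17937), Rational(1, 2))) = Add(6, Pow(-42727, Rational(1, 2))) = Add(6, Mul(I, Pow(42727, Rational(1, 2)))) ≈ Add(6.0000, Mul(206.71, I)))
Y = 4423 (Y = Add(Add(Add(2550, 1240), -2638), 3271) = Add(Add(3790, -2638), 3271) = Add(1152, 3271) = 4423)
Function('q')(T) = Mul(2, T)
Add(Add(Add(Function('q')(52), Y), -3779), Mul(-1, Mul(-1, a))) = Add(Add(Add(Mul(2, 52), 4423), -3779), Mul(-1, Mul(-1, Add(6, Mul(I, Pow(42727, Rational(1, 2))))))) = Add(Add(Add(104, 4423), -3779), Mul(-1, Add(-6, Mul(-1, I, Pow(42727, Rational(1, 2)))))) = Add(Add(4527, -3779), Add(6, Mul(I, Pow(42727, Rational(1, 2))))) = Add(748, Add(6, Mul(I, Pow(42727, Rational(1, 2))))) = Add(754, Mul(I, Pow(42727, Rational(1, 2))))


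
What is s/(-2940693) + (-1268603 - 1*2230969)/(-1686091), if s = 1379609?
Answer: 1137860080711/708325143009 ≈ 1.6064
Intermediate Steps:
s/(-2940693) + (-1268603 - 1*2230969)/(-1686091) = 1379609/(-2940693) + (-1268603 - 1*2230969)/(-1686091) = 1379609*(-1/2940693) + (-1268603 - 2230969)*(-1/1686091) = -197087/420099 - 3499572*(-1/1686091) = -197087/420099 + 3499572/1686091 = 1137860080711/708325143009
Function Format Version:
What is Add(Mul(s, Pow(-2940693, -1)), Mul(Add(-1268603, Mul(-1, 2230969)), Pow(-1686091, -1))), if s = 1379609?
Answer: Rational(1137860080711, 708325143009) ≈ 1.6064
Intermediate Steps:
Add(Mul(s, Pow(-2940693, -1)), Mul(Add(-1268603, Mul(-1, 2230969)), Pow(-1686091, -1))) = Add(Mul(1379609, Pow(-2940693, -1)), Mul(Add(-1268603, Mul(-1, 2230969)), Pow(-1686091, -1))) = Add(Mul(1379609, Rational(-1, 2940693)), Mul(Add(-1268603, -2230969), Rational(-1, 1686091))) = Add(Rational(-197087, 420099), Mul(-3499572, Rational(-1, 1686091))) = Add(Rational(-197087, 420099), Rational(3499572, 1686091)) = Rational(1137860080711, 708325143009)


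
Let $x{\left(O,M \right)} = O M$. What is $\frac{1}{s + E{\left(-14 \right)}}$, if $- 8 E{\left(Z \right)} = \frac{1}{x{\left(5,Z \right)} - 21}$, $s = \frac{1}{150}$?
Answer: $\frac{54600}{439} \approx 124.37$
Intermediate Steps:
$x{\left(O,M \right)} = M O$
$s = \frac{1}{150} \approx 0.0066667$
$E{\left(Z \right)} = - \frac{1}{8 \left(-21 + 5 Z\right)}$ ($E{\left(Z \right)} = - \frac{1}{8 \left(Z 5 - 21\right)} = - \frac{1}{8 \left(5 Z - 21\right)} = - \frac{1}{8 \left(-21 + 5 Z\right)}$)
$\frac{1}{s + E{\left(-14 \right)}} = \frac{1}{\frac{1}{150} - \frac{1}{-168 + 40 \left(-14\right)}} = \frac{1}{\frac{1}{150} - \frac{1}{-168 - 560}} = \frac{1}{\frac{1}{150} - \frac{1}{-728}} = \frac{1}{\frac{1}{150} - - \frac{1}{728}} = \frac{1}{\frac{1}{150} + \frac{1}{728}} = \frac{1}{\frac{439}{54600}} = \frac{54600}{439}$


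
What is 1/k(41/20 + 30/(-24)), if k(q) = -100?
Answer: -1/100 ≈ -0.010000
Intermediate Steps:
1/k(41/20 + 30/(-24)) = 1/(-100) = -1/100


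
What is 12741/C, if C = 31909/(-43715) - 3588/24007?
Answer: -13371246369705/922888783 ≈ -14488.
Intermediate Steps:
C = -922888783/1049466005 (C = 31909*(-1/43715) - 3588*1/24007 = -31909/43715 - 3588/24007 = -922888783/1049466005 ≈ -0.87939)
12741/C = 12741/(-922888783/1049466005) = 12741*(-1049466005/922888783) = -13371246369705/922888783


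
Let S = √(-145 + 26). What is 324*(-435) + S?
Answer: -140940 + I*√119 ≈ -1.4094e+5 + 10.909*I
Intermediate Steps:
S = I*√119 (S = √(-119) = I*√119 ≈ 10.909*I)
324*(-435) + S = 324*(-435) + I*√119 = -140940 + I*√119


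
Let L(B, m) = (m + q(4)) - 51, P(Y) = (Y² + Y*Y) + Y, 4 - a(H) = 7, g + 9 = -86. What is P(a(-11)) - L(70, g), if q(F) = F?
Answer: 157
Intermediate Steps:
g = -95 (g = -9 - 86 = -95)
a(H) = -3 (a(H) = 4 - 1*7 = 4 - 7 = -3)
P(Y) = Y + 2*Y² (P(Y) = (Y² + Y²) + Y = 2*Y² + Y = Y + 2*Y²)
L(B, m) = -47 + m (L(B, m) = (m + 4) - 51 = (4 + m) - 51 = -47 + m)
P(a(-11)) - L(70, g) = -3*(1 + 2*(-3)) - (-47 - 95) = -3*(1 - 6) - 1*(-142) = -3*(-5) + 142 = 15 + 142 = 157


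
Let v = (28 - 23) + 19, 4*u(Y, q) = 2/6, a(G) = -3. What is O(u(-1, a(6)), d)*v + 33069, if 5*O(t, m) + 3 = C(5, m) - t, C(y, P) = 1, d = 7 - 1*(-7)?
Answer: 33059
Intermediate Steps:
d = 14 (d = 7 + 7 = 14)
u(Y, q) = 1/12 (u(Y, q) = (2/6)/4 = (2*(⅙))/4 = (¼)*(⅓) = 1/12)
O(t, m) = -⅖ - t/5 (O(t, m) = -⅗ + (1 - t)/5 = -⅗ + (⅕ - t/5) = -⅖ - t/5)
v = 24 (v = 5 + 19 = 24)
O(u(-1, a(6)), d)*v + 33069 = (-⅖ - ⅕*1/12)*24 + 33069 = (-⅖ - 1/60)*24 + 33069 = -5/12*24 + 33069 = -10 + 33069 = 33059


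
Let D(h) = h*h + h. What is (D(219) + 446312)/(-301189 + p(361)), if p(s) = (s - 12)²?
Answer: -123623/44847 ≈ -2.7565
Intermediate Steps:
D(h) = h + h² (D(h) = h² + h = h + h²)
p(s) = (-12 + s)²
(D(219) + 446312)/(-301189 + p(361)) = (219*(1 + 219) + 446312)/(-301189 + (-12 + 361)²) = (219*220 + 446312)/(-301189 + 349²) = (48180 + 446312)/(-301189 + 121801) = 494492/(-179388) = 494492*(-1/179388) = -123623/44847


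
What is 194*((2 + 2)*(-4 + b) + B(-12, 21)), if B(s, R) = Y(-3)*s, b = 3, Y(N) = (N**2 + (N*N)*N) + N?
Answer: 48112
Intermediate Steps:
Y(N) = N + N**2 + N**3 (Y(N) = (N**2 + N**2*N) + N = (N**2 + N**3) + N = N + N**2 + N**3)
B(s, R) = -21*s (B(s, R) = (-3*(1 - 3 + (-3)**2))*s = (-3*(1 - 3 + 9))*s = (-3*7)*s = -21*s)
194*((2 + 2)*(-4 + b) + B(-12, 21)) = 194*((2 + 2)*(-4 + 3) - 21*(-12)) = 194*(4*(-1) + 252) = 194*(-4 + 252) = 194*248 = 48112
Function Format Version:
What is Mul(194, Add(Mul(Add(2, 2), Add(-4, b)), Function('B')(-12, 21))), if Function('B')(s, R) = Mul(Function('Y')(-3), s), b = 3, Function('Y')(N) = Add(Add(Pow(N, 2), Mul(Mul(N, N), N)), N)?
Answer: 48112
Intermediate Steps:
Function('Y')(N) = Add(N, Pow(N, 2), Pow(N, 3)) (Function('Y')(N) = Add(Add(Pow(N, 2), Mul(Pow(N, 2), N)), N) = Add(Add(Pow(N, 2), Pow(N, 3)), N) = Add(N, Pow(N, 2), Pow(N, 3)))
Function('B')(s, R) = Mul(-21, s) (Function('B')(s, R) = Mul(Mul(-3, Add(1, -3, Pow(-3, 2))), s) = Mul(Mul(-3, Add(1, -3, 9)), s) = Mul(Mul(-3, 7), s) = Mul(-21, s))
Mul(194, Add(Mul(Add(2, 2), Add(-4, b)), Function('B')(-12, 21))) = Mul(194, Add(Mul(Add(2, 2), Add(-4, 3)), Mul(-21, -12))) = Mul(194, Add(Mul(4, -1), 252)) = Mul(194, Add(-4, 252)) = Mul(194, 248) = 48112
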